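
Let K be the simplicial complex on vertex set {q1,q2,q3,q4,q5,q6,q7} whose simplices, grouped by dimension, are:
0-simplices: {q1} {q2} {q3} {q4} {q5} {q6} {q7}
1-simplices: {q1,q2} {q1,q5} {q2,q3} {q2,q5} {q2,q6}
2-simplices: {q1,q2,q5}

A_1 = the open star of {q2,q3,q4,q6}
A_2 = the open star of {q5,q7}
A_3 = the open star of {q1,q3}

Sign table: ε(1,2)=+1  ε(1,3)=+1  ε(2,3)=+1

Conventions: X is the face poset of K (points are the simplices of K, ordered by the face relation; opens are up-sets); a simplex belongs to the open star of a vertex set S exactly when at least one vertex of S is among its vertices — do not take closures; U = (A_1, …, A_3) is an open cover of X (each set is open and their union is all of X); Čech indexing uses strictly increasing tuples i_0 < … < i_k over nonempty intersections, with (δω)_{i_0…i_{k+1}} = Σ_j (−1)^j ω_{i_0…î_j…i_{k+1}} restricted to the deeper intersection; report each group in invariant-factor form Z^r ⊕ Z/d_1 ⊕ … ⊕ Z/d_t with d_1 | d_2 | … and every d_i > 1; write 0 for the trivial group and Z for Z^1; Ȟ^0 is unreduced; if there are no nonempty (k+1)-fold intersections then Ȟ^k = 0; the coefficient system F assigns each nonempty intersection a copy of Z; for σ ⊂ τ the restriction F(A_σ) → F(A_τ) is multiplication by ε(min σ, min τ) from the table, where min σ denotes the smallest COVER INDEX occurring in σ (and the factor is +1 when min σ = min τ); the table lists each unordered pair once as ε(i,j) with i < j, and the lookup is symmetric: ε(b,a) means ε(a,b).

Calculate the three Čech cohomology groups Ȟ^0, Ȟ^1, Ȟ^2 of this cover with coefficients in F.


Ȟ^0(U;F) ≅ Z; Ȟ^1(U;F) ≅ 0; Ȟ^2(U;F) ≅ 0

cover nerve:
  A1={{q2},{q3},{q4},{q6},{q1,q2},{q2,q3},{q2,q5},{q2,q6},{q1,q2,q5}} A2={{q5},{q7},{q1,q5},{q2,q5},{q1,q2,q5}} A3={{q1},{q3},{q1,q2},{q1,q5},{q2,q3},{q1,q2,q5}}
  A12={{q2,q5},{q1,q2,q5}} A13={{q3},{q1,q2},{q2,q3},{q1,q2,q5}} A23={{q1,q5},{q1,q2,q5}}
  A123={{q1,q2,q5}}
C dims 3,3,1; δ0: rk 2, SNF 1^2; δ1: rk 1, SNF 1^1
Ȟ^0: (3−2)−0=1 ⇒ Z
Ȟ^1: (3−1)−2=0 ⇒ 0
Ȟ^2: (1−0)−1=0 ⇒ 0


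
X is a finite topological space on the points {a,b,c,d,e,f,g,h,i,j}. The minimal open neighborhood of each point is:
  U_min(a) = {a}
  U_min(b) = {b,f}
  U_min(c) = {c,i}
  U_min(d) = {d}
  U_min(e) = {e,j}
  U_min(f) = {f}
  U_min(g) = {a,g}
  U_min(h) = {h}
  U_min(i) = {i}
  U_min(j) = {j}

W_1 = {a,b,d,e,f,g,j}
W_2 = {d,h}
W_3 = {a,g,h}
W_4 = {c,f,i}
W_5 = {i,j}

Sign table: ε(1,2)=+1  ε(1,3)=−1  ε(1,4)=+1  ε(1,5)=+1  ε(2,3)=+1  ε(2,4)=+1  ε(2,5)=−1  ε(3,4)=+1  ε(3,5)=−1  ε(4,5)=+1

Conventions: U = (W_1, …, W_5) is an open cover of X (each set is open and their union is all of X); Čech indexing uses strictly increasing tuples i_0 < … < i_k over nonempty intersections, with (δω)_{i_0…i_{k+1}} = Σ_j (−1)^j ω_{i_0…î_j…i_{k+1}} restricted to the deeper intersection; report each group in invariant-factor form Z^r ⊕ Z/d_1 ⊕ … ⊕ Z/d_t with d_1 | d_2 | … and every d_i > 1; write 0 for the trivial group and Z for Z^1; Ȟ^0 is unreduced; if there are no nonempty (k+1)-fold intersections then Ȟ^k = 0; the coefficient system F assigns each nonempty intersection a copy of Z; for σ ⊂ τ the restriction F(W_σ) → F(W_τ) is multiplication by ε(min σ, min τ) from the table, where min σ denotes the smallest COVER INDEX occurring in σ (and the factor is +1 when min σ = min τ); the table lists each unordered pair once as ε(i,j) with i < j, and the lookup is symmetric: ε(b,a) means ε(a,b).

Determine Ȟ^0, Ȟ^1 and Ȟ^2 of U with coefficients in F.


Ȟ^0 ≅ 0,  Ȟ^1 ≅ Z ⊕ Z/2,  Ȟ^2 ≅ 0

nonempty overlaps:
  W12={d} W13={a,g} W14={f} W15={j} W23={h} W45={i}
C dims 5,6; δ0: rk 5, SNF 1^4·2
degree 0: 5−5−0 = 0 → Ȟ^0 ≅ 0
degree 1: 6−0−5 = 1 plus torsion [2] → Ȟ^1 ≅ Z ⊕ Z/2
degree 2: 0−0−0 = 0 → Ȟ^2 ≅ 0


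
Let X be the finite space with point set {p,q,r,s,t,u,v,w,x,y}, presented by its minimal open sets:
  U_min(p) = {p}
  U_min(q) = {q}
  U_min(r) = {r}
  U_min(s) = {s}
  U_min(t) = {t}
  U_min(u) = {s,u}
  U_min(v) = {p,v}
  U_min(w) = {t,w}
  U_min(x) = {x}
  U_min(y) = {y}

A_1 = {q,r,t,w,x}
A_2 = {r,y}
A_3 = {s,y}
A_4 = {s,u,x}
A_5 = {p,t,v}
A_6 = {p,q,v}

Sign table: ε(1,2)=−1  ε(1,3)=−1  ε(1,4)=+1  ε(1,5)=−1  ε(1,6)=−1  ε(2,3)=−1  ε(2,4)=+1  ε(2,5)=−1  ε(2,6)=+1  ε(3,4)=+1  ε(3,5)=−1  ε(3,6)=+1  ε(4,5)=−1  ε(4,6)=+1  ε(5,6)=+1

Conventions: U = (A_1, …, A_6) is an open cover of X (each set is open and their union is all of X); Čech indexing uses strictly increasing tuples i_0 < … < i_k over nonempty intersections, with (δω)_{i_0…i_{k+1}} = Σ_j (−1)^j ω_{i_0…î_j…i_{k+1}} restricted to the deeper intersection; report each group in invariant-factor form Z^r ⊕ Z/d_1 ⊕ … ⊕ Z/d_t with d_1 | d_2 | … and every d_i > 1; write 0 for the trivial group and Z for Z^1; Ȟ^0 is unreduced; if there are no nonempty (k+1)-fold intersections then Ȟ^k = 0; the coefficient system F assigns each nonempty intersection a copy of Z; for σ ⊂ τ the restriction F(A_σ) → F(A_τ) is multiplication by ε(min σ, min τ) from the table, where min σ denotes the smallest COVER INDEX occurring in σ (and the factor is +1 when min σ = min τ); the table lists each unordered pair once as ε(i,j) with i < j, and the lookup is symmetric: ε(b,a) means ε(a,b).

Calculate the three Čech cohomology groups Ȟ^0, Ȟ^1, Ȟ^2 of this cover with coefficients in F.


Ȟ^0 = Z; Ȟ^1 = Z^2; Ȟ^2 = 0

nonempty intersections:
  A12={r} A14={x} A15={t} A16={q} A23={y} A34={s} A56={p,v}
C dims 6,7; δ0: rk 5, SNF 1^5
Ȟ^0: (6−5)−0=1 ⇒ Z
Ȟ^1: (7−0)−5=2 ⇒ Z^2
Ȟ^2: (0−0)−0=0 ⇒ 0


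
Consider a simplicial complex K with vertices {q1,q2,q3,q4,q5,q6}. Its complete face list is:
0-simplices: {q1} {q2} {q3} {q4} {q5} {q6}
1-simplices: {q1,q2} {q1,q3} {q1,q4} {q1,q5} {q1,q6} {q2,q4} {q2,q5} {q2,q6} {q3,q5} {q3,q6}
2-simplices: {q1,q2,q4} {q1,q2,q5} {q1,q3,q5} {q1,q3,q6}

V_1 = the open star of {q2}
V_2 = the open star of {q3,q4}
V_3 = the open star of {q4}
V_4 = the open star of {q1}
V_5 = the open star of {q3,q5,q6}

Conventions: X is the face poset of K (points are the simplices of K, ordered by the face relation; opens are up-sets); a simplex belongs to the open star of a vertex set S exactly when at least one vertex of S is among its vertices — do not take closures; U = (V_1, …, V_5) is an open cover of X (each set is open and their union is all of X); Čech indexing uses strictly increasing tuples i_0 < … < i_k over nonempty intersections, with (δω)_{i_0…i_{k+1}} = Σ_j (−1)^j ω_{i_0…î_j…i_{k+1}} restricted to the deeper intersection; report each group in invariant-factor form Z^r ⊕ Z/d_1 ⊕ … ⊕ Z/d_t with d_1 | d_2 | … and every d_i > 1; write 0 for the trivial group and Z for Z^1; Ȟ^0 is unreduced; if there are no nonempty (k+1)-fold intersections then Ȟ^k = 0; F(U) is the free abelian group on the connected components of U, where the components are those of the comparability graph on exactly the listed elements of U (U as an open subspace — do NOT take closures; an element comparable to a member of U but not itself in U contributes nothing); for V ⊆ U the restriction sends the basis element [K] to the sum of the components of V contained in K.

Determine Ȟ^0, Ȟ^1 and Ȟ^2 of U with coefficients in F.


Ȟ^0(U;F) ≅ Z, Ȟ^1(U;F) ≅ Z and Ȟ^2(U;F) ≅ 0

cover nerve:
  V1={{q2},{q1,q2},{q2,q4},{q2,q5},{q2,q6},{q1,q2,q4},{q1,q2,q5}} V2={{q3},{q4},{q1,q3},{q1,q4},{q2,q4},{q3,q5},{q3,q6},{q1,q2,q4},{q1,q3,q5},{q1,q3,q6}} V3={{q4},{q1,q4},{q2,q4},{q1,q2,q4}} V4={{q1},{q1,q2},{q1,q3},{q1,q4},{q1,q5},{q1,q6},{q1,q2,q4},{q1,q2,q5},{q1,q3,q5},{q1,q3,q6}} V5={{q3},{q5},{q6},{q1,q3},{q1,q5},{q1,q6},{q2,q5},{q2,q6},{q3,q5},{q3,q6},{q1,q2,q5},{q1,q3,q5},{q1,q3,q6}}
  V12={{q2,q4},{q1,q2,q4}} V13={{q2,q4},{q1,q2,q4}} V14={{q1,q2},{q1,q2,q4},{q1,q2,q5}} V15={{q2,q5},{q2,q6},{q1,q2,q5}} V23={{q4},{q1,q4},{q2,q4},{q1,q2,q4}} V24={{q1,q3},{q1,q4},{q1,q2,q4},{q1,q3,q5},{q1,q3,q6}} V25={{q3},{q1,q3},{q3,q5},{q3,q6},{q1,q3,q5},{q1,q3,q6}} V34={{q1,q4},{q1,q2,q4}} V45={{q1,q3},{q1,q5},{q1,q6},{q1,q2,q5},{q1,q3,q5},{q1,q3,q6}}
  V123={{q2,q4},{q1,q2,q4}} V124={{q1,q2,q4}} V134={{q1,q2,q4}} V145={{q1,q2,q5}} V234={{q1,q4},{q1,q2,q4}} V245={{q1,q3},{q1,q3,q5},{q1,q3,q6}}
  V1234={{q1,q2,q4}}
components per intersection:
  V1: {{q2},{q1,q2},{q2,q4},{q2,q5},{q2,q6},{q1,q2,q4},{q1,q2,q5}}
  V2: {{q3},{q1,q3},{q3,q5},{q3,q6},{q1,q3,q5},{q1,q3,q6}} {{q4},{q1,q4},{q2,q4},{q1,q2,q4}}
  V3: {{q4},{q1,q4},{q2,q4},{q1,q2,q4}}
  V4: {{q1},{q1,q2},{q1,q3},{q1,q4},{q1,q5},{q1,q6},{q1,q2,q4},{q1,q2,q5},{q1,q3,q5},{q1,q3,q6}}
  V5: {{q3},{q5},{q6},{q1,q3},{q1,q5},{q1,q6},{q2,q5},{q2,q6},{q3,q5},{q3,q6},{q1,q2,q5},{q1,q3,q5},{q1,q3,q6}}
  V12: {{q2,q4},{q1,q2,q4}}
  V13: {{q2,q4},{q1,q2,q4}}
  V14: {{q1,q2},{q1,q2,q4},{q1,q2,q5}}
  V15: {{q2,q5},{q1,q2,q5}} {{q2,q6}}
  V23: {{q4},{q1,q4},{q2,q4},{q1,q2,q4}}
  V24: {{q1,q3},{q1,q3,q5},{q1,q3,q6}} {{q1,q4},{q1,q2,q4}}
  V25: {{q3},{q1,q3},{q3,q5},{q3,q6},{q1,q3,q5},{q1,q3,q6}}
  V34: {{q1,q4},{q1,q2,q4}}
  V45: {{q1,q3},{q1,q5},{q1,q6},{q1,q2,q5},{q1,q3,q5},{q1,q3,q6}}
  V123: {{q2,q4},{q1,q2,q4}}
  V124: {{q1,q2,q4}}
  V134: {{q1,q2,q4}}
  V145: {{q1,q2,q5}}
  V234: {{q1,q4},{q1,q2,q4}}
  V245: {{q1,q3},{q1,q3,q5},{q1,q3,q6}}
  V1234: {{q1,q2,q4}}
C dims 6,11,6,1; δ0: rk 5, SNF 1^5; δ1: rk 5, SNF 1^5; δ2: rk 1, SNF 1^1
Ȟ^0: (6−5)−0=1 ⇒ Z
Ȟ^1: (11−5)−5=1 ⇒ Z
Ȟ^2: (6−1)−5=0 ⇒ 0


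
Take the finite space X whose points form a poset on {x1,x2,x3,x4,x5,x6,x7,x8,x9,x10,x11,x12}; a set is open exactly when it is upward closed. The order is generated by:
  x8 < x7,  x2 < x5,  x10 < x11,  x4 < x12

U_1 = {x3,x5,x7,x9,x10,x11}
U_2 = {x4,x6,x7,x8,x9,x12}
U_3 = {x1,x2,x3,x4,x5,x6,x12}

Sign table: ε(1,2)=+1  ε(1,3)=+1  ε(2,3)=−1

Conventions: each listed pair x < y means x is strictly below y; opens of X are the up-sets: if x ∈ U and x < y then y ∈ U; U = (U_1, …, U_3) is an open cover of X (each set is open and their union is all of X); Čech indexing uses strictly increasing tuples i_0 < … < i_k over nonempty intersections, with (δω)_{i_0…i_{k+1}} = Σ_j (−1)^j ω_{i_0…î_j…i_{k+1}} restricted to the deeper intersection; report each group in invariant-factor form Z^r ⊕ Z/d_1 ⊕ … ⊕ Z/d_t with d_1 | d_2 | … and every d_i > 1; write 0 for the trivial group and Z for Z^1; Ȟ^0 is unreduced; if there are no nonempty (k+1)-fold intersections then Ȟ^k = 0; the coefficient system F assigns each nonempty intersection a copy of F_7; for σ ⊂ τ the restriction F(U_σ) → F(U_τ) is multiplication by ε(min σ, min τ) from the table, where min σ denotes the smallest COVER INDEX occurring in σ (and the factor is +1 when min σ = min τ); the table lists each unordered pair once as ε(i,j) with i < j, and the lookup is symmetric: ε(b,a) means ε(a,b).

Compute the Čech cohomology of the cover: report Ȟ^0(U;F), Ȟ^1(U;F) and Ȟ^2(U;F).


Ȟ^0 = 0; Ȟ^1 = 0; Ȟ^2 = 0

cover nerve:
  U12={x7,x9} U13={x3,x5} U23={x4,x6,x12}
C dims 3,3; δ0: rk_F7 3
Ȟ^0: (3−3)−0=0 ⇒ 0
Ȟ^1: (3−0)−3=0 ⇒ 0
Ȟ^2: (0−0)−0=0 ⇒ 0


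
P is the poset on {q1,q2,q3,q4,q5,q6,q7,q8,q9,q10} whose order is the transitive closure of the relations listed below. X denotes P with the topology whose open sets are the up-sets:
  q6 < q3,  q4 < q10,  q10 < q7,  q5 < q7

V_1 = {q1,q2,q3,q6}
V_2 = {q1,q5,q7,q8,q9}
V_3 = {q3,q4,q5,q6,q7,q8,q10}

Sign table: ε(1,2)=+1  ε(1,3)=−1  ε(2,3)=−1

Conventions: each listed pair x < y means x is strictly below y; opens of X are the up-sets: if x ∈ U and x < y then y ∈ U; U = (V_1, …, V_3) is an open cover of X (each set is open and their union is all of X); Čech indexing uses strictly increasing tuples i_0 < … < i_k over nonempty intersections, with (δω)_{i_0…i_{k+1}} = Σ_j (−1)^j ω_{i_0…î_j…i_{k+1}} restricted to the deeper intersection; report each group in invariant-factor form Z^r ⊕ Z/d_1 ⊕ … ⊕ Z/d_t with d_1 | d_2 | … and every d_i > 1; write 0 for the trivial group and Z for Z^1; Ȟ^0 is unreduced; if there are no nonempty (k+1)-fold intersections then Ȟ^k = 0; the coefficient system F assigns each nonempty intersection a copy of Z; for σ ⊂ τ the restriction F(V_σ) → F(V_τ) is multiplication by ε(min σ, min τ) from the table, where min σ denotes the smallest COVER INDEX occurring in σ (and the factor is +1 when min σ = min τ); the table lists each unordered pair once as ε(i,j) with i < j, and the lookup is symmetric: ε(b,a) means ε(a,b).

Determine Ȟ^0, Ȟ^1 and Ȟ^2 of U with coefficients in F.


Ȟ^0(U;F) ≅ Z, Ȟ^1(U;F) ≅ Z, Ȟ^2(U;F) ≅ 0

nerve of the cover:
  V12={q1} V13={q3,q6} V23={q5,q7,q8}
C dims 3,3; δ0: rk 2, SNF 1^2
Ȟ^0 = (3 − 2) − 0 = 1, so Ȟ^0 ≅ Z
Ȟ^1 = (3 − 0) − 2 = 1, so Ȟ^1 ≅ Z
Ȟ^2 = (0 − 0) − 0 = 0, so Ȟ^2 ≅ 0


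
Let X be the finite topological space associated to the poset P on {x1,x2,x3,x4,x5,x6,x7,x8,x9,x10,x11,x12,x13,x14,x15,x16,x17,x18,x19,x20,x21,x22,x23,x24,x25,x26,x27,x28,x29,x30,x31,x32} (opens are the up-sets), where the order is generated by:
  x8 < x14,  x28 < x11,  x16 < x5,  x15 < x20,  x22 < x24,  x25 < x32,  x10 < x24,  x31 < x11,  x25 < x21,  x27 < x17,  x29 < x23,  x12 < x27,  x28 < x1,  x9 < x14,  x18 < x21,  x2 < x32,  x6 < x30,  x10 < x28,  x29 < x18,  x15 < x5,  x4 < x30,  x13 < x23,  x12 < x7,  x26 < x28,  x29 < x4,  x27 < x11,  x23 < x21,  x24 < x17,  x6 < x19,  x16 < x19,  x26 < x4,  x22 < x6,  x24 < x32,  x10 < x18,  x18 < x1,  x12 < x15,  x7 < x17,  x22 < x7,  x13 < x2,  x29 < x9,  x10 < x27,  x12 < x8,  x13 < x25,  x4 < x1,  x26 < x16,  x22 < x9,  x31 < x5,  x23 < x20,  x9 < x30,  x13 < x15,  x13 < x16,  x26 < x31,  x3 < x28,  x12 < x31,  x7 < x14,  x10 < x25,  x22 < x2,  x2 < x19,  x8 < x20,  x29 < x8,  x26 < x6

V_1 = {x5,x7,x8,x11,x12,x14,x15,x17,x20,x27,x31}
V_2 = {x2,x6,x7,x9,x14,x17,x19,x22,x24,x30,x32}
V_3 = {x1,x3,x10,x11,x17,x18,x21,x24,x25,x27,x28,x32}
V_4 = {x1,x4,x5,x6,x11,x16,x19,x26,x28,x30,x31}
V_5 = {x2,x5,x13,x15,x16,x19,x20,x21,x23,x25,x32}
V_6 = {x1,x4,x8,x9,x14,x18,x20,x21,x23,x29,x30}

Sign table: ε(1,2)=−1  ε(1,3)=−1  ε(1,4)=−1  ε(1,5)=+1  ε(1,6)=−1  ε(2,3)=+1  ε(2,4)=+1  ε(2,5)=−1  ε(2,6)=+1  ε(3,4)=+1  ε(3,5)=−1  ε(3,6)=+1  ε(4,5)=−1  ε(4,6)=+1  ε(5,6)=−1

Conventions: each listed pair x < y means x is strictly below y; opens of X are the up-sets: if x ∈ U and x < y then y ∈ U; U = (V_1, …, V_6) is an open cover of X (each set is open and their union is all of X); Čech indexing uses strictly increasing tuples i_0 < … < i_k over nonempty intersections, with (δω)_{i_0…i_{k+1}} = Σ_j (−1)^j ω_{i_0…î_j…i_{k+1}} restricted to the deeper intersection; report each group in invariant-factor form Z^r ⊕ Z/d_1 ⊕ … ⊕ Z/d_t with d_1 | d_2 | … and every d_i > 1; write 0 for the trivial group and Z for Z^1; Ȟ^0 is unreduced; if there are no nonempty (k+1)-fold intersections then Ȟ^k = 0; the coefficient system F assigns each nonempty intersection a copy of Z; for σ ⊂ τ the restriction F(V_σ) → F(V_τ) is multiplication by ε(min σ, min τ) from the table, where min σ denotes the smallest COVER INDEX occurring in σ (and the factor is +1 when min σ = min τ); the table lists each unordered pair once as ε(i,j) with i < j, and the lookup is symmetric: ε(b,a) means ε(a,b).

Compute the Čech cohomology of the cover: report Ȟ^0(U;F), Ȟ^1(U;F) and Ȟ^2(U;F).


Ȟ^0 ≅ Z, Ȟ^1 ≅ 0, Ȟ^2 ≅ Z/2

nonempty intersections:
  V12={x7,x14,x17} V13={x11,x17,x27} V14={x5,x11,x31} V15={x5,x15,x20} V16={x8,x14,x20} V23={x17,x24,x32} V24={x6,x19,x30} V25={x2,x19,x32} V26={x9,x14,x30} V34={x1,x11,x28} V35={x21,x25,x32} V36={x1,x18,x21} V45={x5,x16,x19} V46={x1,x4,x30} V56={x20,x21,x23}
  V123={x17} V126={x14} V134={x11} V145={x5} V156={x20} V235={x32} V245={x19} V246={x30} V346={x1} V356={x21}
C dims 6,15,10; δ0: rk 5, SNF 1^5; δ1: rk 10, SNF 1^9·2
Ȟ^0: (6−5)−0=1 ⇒ Z
Ȟ^1: (15−10)−5=0 ⇒ 0
Ȟ^2: (10−0)−10=0 plus torsion [2] ⇒ Z/2


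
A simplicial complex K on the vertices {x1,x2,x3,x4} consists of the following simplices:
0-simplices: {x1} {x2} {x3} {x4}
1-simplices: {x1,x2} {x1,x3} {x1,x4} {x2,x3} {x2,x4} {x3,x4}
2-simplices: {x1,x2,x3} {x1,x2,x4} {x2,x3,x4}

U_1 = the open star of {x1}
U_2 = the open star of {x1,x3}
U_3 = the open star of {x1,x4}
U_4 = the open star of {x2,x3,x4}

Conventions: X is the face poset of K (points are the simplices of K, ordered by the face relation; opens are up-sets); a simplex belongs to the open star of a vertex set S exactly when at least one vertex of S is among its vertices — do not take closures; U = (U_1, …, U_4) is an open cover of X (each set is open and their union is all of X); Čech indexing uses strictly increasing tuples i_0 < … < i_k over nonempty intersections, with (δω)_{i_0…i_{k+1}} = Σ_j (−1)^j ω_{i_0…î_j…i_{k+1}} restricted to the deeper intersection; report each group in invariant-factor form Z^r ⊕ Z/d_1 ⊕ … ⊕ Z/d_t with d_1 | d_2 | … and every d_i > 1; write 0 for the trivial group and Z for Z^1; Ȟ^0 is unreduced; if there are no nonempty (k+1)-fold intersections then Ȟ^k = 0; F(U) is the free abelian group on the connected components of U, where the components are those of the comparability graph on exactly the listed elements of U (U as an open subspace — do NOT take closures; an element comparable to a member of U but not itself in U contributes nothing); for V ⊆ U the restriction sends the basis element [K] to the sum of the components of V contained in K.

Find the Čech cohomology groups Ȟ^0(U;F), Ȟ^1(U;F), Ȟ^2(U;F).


Ȟ^0 = Z, Ȟ^1 = 0 and Ȟ^2 = 0

cover nerve:
  U1={{x1},{x1,x2},{x1,x3},{x1,x4},{x1,x2,x3},{x1,x2,x4}} U2={{x1},{x3},{x1,x2},{x1,x3},{x1,x4},{x2,x3},{x3,x4},{x1,x2,x3},{x1,x2,x4},{x2,x3,x4}} U3={{x1},{x4},{x1,x2},{x1,x3},{x1,x4},{x2,x4},{x3,x4},{x1,x2,x3},{x1,x2,x4},{x2,x3,x4}} U4={{x2},{x3},{x4},{x1,x2},{x1,x3},{x1,x4},{x2,x3},{x2,x4},{x3,x4},{x1,x2,x3},{x1,x2,x4},{x2,x3,x4}}
  U12={{x1},{x1,x2},{x1,x3},{x1,x4},{x1,x2,x3},{x1,x2,x4}} U13={{x1},{x1,x2},{x1,x3},{x1,x4},{x1,x2,x3},{x1,x2,x4}} U14={{x1,x2},{x1,x3},{x1,x4},{x1,x2,x3},{x1,x2,x4}} U23={{x1},{x1,x2},{x1,x3},{x1,x4},{x3,x4},{x1,x2,x3},{x1,x2,x4},{x2,x3,x4}} U24={{x3},{x1,x2},{x1,x3},{x1,x4},{x2,x3},{x3,x4},{x1,x2,x3},{x1,x2,x4},{x2,x3,x4}} U34={{x4},{x1,x2},{x1,x3},{x1,x4},{x2,x4},{x3,x4},{x1,x2,x3},{x1,x2,x4},{x2,x3,x4}}
  U123={{x1},{x1,x2},{x1,x3},{x1,x4},{x1,x2,x3},{x1,x2,x4}} U124={{x1,x2},{x1,x3},{x1,x4},{x1,x2,x3},{x1,x2,x4}} U134={{x1,x2},{x1,x3},{x1,x4},{x1,x2,x3},{x1,x2,x4}} U234={{x1,x2},{x1,x3},{x1,x4},{x3,x4},{x1,x2,x3},{x1,x2,x4},{x2,x3,x4}}
  U1234={{x1,x2},{x1,x3},{x1,x4},{x1,x2,x3},{x1,x2,x4}}
components per intersection:
  U1: {{x1},{x1,x2},{x1,x3},{x1,x4},{x1,x2,x3},{x1,x2,x4}}
  U2: {{x1},{x3},{x1,x2},{x1,x3},{x1,x4},{x2,x3},{x3,x4},{x1,x2,x3},{x1,x2,x4},{x2,x3,x4}}
  U3: {{x1},{x4},{x1,x2},{x1,x3},{x1,x4},{x2,x4},{x3,x4},{x1,x2,x3},{x1,x2,x4},{x2,x3,x4}}
  U4: {{x2},{x3},{x4},{x1,x2},{x1,x3},{x1,x4},{x2,x3},{x2,x4},{x3,x4},{x1,x2,x3},{x1,x2,x4},{x2,x3,x4}}
  U12: {{x1},{x1,x2},{x1,x3},{x1,x4},{x1,x2,x3},{x1,x2,x4}}
  U13: {{x1},{x1,x2},{x1,x3},{x1,x4},{x1,x2,x3},{x1,x2,x4}}
  U14: {{x1,x2},{x1,x3},{x1,x4},{x1,x2,x3},{x1,x2,x4}}
  U23: {{x1},{x1,x2},{x1,x3},{x1,x4},{x1,x2,x3},{x1,x2,x4}} {{x3,x4},{x2,x3,x4}}
  U24: {{x3},{x1,x2},{x1,x3},{x1,x4},{x2,x3},{x3,x4},{x1,x2,x3},{x1,x2,x4},{x2,x3,x4}}
  U34: {{x4},{x1,x2},{x1,x3},{x1,x4},{x2,x4},{x3,x4},{x1,x2,x3},{x1,x2,x4},{x2,x3,x4}}
  U123: {{x1},{x1,x2},{x1,x3},{x1,x4},{x1,x2,x3},{x1,x2,x4}}
  U124: {{x1,x2},{x1,x3},{x1,x4},{x1,x2,x3},{x1,x2,x4}}
  U134: {{x1,x2},{x1,x3},{x1,x4},{x1,x2,x3},{x1,x2,x4}}
  U234: {{x1,x2},{x1,x3},{x1,x4},{x1,x2,x3},{x1,x2,x4}} {{x3,x4},{x2,x3,x4}}
  U1234: {{x1,x2},{x1,x3},{x1,x4},{x1,x2,x3},{x1,x2,x4}}
C dims 4,7,5,1; δ0: rk 3, SNF 1^3; δ1: rk 4, SNF 1^4; δ2: rk 1, SNF 1^1
Ȟ^0: (4−3)−0=1 ⇒ Z
Ȟ^1: (7−4)−3=0 ⇒ 0
Ȟ^2: (5−1)−4=0 ⇒ 0


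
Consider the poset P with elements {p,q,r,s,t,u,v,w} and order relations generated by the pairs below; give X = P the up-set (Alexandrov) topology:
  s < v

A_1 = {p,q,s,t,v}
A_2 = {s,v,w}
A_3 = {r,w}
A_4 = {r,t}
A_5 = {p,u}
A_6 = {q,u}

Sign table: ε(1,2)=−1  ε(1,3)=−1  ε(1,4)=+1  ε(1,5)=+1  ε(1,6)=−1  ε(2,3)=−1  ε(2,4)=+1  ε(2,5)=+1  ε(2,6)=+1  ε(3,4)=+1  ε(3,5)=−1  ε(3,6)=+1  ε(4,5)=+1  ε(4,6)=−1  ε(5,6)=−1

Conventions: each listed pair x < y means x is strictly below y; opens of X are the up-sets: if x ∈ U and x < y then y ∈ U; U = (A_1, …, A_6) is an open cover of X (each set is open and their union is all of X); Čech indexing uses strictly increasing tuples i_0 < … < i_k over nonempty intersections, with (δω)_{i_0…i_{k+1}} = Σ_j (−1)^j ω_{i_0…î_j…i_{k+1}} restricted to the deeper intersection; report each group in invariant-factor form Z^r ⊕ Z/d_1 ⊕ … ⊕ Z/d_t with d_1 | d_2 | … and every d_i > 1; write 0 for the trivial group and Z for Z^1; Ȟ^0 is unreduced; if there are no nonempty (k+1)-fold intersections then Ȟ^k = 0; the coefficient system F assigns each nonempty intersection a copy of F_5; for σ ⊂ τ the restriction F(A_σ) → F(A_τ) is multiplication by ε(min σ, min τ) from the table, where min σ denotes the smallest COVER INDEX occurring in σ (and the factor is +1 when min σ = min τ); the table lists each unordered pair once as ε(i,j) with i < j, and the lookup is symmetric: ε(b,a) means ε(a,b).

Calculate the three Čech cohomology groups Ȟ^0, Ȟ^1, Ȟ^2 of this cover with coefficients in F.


Ȟ^0 ≅ Z/5,  Ȟ^1 ≅ Z/5 ⊕ Z/5,  Ȟ^2 ≅ 0

nerve simplices:
  A12={s,v} A14={t} A15={p} A16={q} A23={w} A34={r} A56={u}
C dims 6,7; δ0: rk_F5 5
degree 0: 6−5−0 = 1 → Ȟ^0 ≅ Z/5
degree 1: 7−0−5 = 2 → Ȟ^1 ≅ Z/5 ⊕ Z/5
degree 2: 0−0−0 = 0 → Ȟ^2 ≅ 0


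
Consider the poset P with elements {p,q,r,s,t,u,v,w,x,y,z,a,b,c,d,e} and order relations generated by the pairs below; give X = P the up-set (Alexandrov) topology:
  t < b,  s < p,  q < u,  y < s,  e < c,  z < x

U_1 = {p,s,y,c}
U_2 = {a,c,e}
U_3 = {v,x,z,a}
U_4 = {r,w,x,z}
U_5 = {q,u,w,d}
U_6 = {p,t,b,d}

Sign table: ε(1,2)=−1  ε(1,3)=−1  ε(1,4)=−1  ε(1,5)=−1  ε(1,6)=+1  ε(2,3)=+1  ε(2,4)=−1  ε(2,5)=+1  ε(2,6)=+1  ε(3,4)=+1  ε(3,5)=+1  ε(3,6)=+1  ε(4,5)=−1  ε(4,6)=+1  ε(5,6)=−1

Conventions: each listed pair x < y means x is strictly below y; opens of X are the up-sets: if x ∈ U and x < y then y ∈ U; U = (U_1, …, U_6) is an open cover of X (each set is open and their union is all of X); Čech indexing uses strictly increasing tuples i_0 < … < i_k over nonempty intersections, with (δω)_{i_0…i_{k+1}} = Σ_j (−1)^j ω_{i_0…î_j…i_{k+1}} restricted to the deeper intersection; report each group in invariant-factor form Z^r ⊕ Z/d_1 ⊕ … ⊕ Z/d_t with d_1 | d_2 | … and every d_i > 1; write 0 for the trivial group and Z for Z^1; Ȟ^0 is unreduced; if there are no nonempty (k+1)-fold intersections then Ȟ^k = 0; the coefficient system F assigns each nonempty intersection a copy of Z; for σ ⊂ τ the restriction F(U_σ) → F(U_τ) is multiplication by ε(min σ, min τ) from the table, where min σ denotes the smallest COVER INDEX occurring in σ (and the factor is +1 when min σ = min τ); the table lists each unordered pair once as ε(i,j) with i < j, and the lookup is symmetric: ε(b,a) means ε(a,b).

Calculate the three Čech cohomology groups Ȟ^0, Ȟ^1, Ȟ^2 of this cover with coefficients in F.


nerve simplices:
  U12={c} U16={p} U23={a} U34={x,z} U45={w} U56={d}
C dims 6,6; δ0: rk 6, SNF 1^5·2
degree 0: 6−6−0 = 0 → Ȟ^0 ≅ 0
degree 1: 6−0−6 = 0 plus torsion [2] → Ȟ^1 ≅ Z/2
degree 2: 0−0−0 = 0 → Ȟ^2 ≅ 0

Ȟ^0(U;F) ≅ 0, Ȟ^1(U;F) ≅ Z/2, Ȟ^2(U;F) ≅ 0


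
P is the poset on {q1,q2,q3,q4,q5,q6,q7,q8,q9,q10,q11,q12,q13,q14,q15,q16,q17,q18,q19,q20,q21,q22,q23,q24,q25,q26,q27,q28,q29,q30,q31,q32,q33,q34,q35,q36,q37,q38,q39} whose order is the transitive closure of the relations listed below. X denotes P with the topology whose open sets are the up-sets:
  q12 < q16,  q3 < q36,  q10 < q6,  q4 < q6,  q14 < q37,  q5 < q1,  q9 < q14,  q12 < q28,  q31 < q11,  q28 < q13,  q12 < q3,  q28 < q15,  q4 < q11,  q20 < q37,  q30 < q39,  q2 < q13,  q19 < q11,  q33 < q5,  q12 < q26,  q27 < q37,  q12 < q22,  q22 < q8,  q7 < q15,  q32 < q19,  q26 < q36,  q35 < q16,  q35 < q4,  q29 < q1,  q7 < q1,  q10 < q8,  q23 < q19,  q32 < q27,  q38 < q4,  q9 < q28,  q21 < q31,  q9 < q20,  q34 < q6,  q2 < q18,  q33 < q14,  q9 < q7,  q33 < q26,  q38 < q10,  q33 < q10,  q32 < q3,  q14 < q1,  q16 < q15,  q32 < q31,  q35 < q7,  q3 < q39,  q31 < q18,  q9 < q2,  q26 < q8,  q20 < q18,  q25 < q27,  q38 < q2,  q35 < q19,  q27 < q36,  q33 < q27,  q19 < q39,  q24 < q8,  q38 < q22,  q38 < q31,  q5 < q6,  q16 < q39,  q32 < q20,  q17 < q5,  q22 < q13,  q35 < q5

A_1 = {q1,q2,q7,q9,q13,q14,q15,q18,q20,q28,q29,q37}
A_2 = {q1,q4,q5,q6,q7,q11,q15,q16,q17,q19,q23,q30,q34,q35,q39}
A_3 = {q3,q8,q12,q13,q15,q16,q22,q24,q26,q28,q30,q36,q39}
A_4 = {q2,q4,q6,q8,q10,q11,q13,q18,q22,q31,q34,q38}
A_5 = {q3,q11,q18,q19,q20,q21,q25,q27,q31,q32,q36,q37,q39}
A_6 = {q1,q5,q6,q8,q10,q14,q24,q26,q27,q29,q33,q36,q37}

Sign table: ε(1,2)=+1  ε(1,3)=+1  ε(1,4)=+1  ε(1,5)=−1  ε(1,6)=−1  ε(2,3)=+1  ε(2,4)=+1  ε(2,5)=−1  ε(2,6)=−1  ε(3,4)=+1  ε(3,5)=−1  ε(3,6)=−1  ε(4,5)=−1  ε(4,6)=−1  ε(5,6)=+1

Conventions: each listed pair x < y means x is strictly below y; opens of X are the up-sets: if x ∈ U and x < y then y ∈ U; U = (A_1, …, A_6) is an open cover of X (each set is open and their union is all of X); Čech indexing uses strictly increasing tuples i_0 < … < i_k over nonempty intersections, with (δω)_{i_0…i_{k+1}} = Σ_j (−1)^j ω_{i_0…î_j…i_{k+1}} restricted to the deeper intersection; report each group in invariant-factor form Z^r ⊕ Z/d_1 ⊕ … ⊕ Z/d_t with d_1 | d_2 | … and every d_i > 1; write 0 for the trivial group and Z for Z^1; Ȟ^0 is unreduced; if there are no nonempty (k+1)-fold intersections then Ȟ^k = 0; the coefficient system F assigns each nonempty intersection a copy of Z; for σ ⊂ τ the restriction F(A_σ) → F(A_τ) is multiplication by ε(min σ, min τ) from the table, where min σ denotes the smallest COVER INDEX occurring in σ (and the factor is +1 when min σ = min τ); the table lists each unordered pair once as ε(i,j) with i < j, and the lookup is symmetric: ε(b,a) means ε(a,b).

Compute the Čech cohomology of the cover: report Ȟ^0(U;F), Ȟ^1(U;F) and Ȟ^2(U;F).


Ȟ^0 ≅ Z, Ȟ^1 ≅ 0 and Ȟ^2 ≅ Z/2

nonempty overlaps:
  A12={q1,q7,q15} A13={q13,q15,q28} A14={q2,q13,q18} A15={q18,q20,q37} A16={q1,q14,q29,q37} A23={q15,q16,q30,q39} A24={q4,q6,q11,q34} A25={q11,q19,q39} A26={q1,q5,q6} A34={q8,q13,q22} A35={q3,q36,q39} A36={q8,q24,q26,q36} A45={q11,q18,q31} A46={q6,q8,q10} A56={q27,q36,q37}
  A123={q15} A126={q1} A134={q13} A145={q18} A156={q37} A235={q39} A245={q11} A246={q6} A346={q8} A356={q36}
C dims 6,15,10; δ0: rk 5, SNF 1^5; δ1: rk 10, SNF 1^9·2
degree 0: 6−5−0 = 1 → Ȟ^0 ≅ Z
degree 1: 15−10−5 = 0 → Ȟ^1 ≅ 0
degree 2: 10−0−10 = 0 plus torsion [2] → Ȟ^2 ≅ Z/2


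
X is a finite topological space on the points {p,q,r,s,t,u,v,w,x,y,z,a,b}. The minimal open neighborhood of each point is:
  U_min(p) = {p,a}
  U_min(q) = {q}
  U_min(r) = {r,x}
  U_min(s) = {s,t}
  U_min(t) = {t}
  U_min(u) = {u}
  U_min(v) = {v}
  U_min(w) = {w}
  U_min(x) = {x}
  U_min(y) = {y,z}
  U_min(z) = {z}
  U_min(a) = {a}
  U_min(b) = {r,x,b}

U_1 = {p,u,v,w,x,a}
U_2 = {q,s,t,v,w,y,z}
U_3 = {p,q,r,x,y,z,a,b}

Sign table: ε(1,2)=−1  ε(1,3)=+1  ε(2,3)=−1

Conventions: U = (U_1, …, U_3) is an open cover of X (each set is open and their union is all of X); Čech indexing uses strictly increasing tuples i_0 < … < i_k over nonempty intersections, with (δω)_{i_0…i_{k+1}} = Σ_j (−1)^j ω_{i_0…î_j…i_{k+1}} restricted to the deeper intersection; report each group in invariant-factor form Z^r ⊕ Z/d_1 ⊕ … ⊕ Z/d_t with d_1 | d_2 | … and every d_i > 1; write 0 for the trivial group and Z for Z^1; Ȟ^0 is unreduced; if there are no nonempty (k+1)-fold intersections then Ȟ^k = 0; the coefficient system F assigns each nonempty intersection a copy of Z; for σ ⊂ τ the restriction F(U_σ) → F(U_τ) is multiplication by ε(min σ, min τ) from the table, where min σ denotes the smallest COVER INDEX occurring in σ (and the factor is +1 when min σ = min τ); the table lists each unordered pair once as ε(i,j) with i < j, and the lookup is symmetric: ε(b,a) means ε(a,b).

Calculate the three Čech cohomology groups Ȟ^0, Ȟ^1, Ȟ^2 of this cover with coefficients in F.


Ȟ^0 = Z, Ȟ^1 = Z and Ȟ^2 = 0

nerve simplices:
  U12={v,w} U13={p,x,a} U23={q,y,z}
C dims 3,3; δ0: rk 2, SNF 1^2
degree 0: 3−2−0 = 1 → Ȟ^0 ≅ Z
degree 1: 3−0−2 = 1 → Ȟ^1 ≅ Z
degree 2: 0−0−0 = 0 → Ȟ^2 ≅ 0


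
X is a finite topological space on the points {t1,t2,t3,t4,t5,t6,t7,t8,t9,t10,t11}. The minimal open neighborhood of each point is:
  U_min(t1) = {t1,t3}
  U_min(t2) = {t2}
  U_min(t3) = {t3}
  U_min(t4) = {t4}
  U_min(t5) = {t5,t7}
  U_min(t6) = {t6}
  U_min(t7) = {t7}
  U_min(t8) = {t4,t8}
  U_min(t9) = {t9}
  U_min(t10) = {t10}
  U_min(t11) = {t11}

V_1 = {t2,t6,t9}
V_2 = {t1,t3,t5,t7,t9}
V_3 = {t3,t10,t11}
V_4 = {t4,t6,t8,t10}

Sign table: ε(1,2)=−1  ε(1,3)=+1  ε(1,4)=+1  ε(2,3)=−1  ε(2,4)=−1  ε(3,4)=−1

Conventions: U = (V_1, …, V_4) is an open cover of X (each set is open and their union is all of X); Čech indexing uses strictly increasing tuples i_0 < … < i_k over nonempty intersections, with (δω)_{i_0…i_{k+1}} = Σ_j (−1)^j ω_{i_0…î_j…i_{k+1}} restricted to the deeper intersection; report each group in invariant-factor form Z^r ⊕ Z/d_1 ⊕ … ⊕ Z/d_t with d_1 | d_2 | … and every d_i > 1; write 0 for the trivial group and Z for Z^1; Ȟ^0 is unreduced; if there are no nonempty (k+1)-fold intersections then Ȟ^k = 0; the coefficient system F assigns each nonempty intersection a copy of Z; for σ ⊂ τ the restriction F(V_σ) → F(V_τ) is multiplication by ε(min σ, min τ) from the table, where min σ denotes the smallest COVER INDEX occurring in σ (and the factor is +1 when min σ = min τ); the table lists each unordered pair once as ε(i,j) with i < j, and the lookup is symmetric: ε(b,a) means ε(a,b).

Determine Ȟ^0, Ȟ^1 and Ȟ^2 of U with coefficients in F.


intersection data:
  V12={t9} V14={t6} V23={t3} V34={t10}
C dims 4,4; δ0: rk 4, SNF 1^3·2
Ȟ^0 = (4 − 4) − 0 = 0, so Ȟ^0 ≅ 0
Ȟ^1 = (4 − 0) − 4 = 0 plus torsion [2], so Ȟ^1 ≅ Z/2
Ȟ^2 = (0 − 0) − 0 = 0, so Ȟ^2 ≅ 0

Ȟ^0 ≅ 0, Ȟ^1 ≅ Z/2 and Ȟ^2 ≅ 0


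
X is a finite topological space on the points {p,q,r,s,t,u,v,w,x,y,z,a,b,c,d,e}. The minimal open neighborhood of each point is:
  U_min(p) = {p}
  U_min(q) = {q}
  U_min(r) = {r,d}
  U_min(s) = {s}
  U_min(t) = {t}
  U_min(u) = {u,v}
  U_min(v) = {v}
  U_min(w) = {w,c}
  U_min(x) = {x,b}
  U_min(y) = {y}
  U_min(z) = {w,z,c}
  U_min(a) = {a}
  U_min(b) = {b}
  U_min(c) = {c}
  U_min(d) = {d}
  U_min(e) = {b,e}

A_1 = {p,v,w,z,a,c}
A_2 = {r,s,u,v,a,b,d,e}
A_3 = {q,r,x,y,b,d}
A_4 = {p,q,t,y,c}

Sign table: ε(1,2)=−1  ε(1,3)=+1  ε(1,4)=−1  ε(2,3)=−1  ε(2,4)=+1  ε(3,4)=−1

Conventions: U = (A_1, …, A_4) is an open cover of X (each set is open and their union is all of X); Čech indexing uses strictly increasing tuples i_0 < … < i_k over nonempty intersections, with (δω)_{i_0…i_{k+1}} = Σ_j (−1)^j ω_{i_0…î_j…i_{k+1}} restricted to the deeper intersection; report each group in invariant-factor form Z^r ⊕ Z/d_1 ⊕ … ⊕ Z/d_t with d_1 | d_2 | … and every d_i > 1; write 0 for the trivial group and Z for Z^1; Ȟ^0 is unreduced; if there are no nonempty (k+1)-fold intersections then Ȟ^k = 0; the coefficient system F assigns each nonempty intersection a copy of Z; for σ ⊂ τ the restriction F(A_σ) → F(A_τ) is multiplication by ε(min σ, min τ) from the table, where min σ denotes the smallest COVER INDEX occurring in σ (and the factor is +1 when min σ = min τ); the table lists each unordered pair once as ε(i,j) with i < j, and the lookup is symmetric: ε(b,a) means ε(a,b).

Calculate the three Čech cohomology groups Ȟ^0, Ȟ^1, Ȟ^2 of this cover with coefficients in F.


nonempty overlaps:
  A12={v,a} A14={p,c} A23={r,b,d} A34={q,y}
C dims 4,4; δ0: rk 3, SNF 1^3
degree 0: 4−3−0 = 1 → Ȟ^0 ≅ Z
degree 1: 4−0−3 = 1 → Ȟ^1 ≅ Z
degree 2: 0−0−0 = 0 → Ȟ^2 ≅ 0

Ȟ^0(U;F) ≅ Z, Ȟ^1(U;F) ≅ Z and Ȟ^2(U;F) ≅ 0


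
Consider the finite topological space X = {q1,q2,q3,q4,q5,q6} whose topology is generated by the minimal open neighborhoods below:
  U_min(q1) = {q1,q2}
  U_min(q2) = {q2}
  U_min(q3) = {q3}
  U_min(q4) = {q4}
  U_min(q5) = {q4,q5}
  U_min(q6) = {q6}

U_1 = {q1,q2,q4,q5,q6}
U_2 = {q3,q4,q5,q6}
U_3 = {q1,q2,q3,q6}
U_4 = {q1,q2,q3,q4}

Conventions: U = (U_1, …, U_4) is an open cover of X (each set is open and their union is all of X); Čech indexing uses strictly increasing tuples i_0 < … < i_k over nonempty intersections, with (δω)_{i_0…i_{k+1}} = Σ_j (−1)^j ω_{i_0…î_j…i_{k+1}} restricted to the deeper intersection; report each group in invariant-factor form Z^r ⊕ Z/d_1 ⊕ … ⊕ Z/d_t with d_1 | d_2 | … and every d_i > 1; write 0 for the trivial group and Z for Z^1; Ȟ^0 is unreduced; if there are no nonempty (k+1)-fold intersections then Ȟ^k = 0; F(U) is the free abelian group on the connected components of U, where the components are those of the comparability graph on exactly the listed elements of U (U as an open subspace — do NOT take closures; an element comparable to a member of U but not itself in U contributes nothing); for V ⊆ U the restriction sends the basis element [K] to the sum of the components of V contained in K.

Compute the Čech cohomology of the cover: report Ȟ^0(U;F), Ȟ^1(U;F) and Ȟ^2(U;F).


Ȟ^0 = Z^4,  Ȟ^1 = 0,  Ȟ^2 = 0

cover nerve:
  U12={q4,q5,q6} U13={q1,q2,q6} U14={q1,q2,q4} U23={q3,q6} U24={q3,q4} U34={q1,q2,q3}
  U123={q6} U124={q4} U134={q1,q2} U234={q3}
components per intersection:
  U1: {q1,q2} {q4,q5} {q6}
  U2: {q3} {q4,q5} {q6}
  U3: {q1,q2} {q3} {q6}
  U4: {q1,q2} {q3} {q4}
  U12: {q4,q5} {q6}
  U13: {q1,q2} {q6}
  U14: {q1,q2} {q4}
  U23: {q3} {q6}
  U24: {q3} {q4}
  U34: {q1,q2} {q3}
  U123: {q6}
  U124: {q4}
  U134: {q1,q2}
  U234: {q3}
C dims 12,12,4; δ0: rk 8, SNF 1^8; δ1: rk 4, SNF 1^4
Ȟ^0: (12−8)−0=4 ⇒ Z^4
Ȟ^1: (12−4)−8=0 ⇒ 0
Ȟ^2: (4−0)−4=0 ⇒ 0


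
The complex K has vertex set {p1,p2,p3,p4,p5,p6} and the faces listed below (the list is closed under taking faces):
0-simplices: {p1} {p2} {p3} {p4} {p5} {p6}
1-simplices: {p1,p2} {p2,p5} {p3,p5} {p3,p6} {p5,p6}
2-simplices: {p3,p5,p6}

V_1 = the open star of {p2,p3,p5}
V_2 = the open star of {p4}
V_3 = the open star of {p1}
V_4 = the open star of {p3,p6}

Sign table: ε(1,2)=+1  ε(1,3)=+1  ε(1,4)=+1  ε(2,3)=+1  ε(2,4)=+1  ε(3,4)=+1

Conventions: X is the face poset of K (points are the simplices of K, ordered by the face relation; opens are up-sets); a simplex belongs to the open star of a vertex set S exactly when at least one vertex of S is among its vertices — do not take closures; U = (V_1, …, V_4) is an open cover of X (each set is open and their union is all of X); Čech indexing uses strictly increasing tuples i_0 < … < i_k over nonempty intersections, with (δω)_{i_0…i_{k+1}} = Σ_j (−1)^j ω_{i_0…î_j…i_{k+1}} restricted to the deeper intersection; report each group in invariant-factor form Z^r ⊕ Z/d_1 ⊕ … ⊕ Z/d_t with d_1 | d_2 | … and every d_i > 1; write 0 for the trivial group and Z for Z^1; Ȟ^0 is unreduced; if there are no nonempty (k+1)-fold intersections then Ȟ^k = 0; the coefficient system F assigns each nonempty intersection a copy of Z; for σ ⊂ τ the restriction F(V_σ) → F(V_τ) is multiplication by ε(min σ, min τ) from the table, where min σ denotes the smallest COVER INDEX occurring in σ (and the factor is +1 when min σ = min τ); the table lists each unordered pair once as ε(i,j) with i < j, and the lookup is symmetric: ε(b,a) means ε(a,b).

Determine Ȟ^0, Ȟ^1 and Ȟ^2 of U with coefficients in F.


Ȟ^0 ≅ Z^2, Ȟ^1 ≅ 0 and Ȟ^2 ≅ 0

intersection data:
  V1={{p2},{p3},{p5},{p1,p2},{p2,p5},{p3,p5},{p3,p6},{p5,p6},{p3,p5,p6}} V2={{p4}} V3={{p1},{p1,p2}} V4={{p3},{p6},{p3,p5},{p3,p6},{p5,p6},{p3,p5,p6}}
  V13={{p1,p2}} V14={{p3},{p3,p5},{p3,p6},{p5,p6},{p3,p5,p6}}
C dims 4,2; δ0: rk 2, SNF 1^2
Ȟ^0 = (4 − 2) − 0 = 2, so Ȟ^0 ≅ Z^2
Ȟ^1 = (2 − 0) − 2 = 0, so Ȟ^1 ≅ 0
Ȟ^2 = (0 − 0) − 0 = 0, so Ȟ^2 ≅ 0


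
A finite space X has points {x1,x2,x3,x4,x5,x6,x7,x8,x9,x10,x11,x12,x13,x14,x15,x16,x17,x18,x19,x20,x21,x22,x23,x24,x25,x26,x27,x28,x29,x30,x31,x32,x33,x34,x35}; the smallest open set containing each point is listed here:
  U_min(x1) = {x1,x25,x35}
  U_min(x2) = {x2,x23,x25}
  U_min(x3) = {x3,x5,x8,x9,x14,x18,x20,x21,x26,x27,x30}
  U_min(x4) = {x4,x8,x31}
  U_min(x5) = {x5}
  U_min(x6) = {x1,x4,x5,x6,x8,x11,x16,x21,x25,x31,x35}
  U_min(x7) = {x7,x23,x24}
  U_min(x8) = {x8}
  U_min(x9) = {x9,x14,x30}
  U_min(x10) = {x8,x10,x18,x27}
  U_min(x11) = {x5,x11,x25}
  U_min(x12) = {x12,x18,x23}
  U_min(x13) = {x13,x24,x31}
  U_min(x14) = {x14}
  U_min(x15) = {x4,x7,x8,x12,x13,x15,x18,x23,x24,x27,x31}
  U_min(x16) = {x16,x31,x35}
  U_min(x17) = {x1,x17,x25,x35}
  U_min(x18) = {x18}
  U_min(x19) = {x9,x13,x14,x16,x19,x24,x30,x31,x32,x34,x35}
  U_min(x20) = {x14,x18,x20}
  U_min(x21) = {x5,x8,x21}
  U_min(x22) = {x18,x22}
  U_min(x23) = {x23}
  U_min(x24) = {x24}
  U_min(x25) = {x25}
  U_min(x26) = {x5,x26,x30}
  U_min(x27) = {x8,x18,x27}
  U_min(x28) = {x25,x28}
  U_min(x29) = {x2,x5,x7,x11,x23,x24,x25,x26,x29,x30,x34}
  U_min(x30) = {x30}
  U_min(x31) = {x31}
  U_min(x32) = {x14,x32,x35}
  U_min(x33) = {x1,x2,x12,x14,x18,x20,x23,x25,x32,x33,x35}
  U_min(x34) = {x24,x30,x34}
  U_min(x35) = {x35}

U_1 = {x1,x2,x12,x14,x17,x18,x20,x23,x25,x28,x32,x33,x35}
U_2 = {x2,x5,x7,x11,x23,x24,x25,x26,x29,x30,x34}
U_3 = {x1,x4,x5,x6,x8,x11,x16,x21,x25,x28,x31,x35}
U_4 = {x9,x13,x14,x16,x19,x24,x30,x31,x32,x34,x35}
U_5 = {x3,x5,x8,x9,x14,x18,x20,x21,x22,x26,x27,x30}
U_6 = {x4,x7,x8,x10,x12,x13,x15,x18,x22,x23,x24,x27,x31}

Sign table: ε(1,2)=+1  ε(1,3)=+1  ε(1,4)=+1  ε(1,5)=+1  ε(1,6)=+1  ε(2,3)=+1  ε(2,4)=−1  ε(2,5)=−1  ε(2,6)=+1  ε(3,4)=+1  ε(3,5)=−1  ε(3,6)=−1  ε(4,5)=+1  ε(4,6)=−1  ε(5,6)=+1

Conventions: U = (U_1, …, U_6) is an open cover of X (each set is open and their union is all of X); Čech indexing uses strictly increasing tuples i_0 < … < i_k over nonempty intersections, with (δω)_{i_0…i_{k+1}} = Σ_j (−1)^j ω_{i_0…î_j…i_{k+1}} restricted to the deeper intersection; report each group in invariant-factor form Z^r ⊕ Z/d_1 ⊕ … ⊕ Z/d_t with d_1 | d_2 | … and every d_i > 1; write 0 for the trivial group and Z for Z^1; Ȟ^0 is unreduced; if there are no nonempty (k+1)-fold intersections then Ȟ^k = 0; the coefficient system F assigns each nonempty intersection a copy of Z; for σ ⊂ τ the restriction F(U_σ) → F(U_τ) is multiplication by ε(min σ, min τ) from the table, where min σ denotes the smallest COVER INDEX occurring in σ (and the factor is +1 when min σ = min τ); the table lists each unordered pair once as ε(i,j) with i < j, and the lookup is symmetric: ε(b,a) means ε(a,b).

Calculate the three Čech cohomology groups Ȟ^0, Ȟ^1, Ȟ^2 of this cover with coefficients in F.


Ȟ^0 = 0, Ȟ^1 = Z/2 and Ȟ^2 = Z

nonempty intersections:
  U12={x2,x23,x25} U13={x1,x25,x28,x35} U14={x14,x32,x35} U15={x14,x18,x20} U16={x12,x18,x23} U23={x5,x11,x25} U24={x24,x30,x34} U25={x5,x26,x30} U26={x7,x23,x24} U34={x16,x31,x35} U35={x5,x8,x21} U36={x4,x8,x31} U45={x9,x14,x30} U46={x13,x24,x31} U56={x8,x18,x22,x27}
  U123={x25} U126={x23} U134={x35} U145={x14} U156={x18} U235={x5} U245={x30} U246={x24} U346={x31} U356={x8}
C dims 6,15,10; δ0: rk 6, SNF 1^5·2; δ1: rk 9, SNF 1^9
Ȟ^0: (6−6)−0=0 ⇒ 0
Ȟ^1: (15−9)−6=0 plus torsion [2] ⇒ Z/2
Ȟ^2: (10−0)−9=1 ⇒ Z


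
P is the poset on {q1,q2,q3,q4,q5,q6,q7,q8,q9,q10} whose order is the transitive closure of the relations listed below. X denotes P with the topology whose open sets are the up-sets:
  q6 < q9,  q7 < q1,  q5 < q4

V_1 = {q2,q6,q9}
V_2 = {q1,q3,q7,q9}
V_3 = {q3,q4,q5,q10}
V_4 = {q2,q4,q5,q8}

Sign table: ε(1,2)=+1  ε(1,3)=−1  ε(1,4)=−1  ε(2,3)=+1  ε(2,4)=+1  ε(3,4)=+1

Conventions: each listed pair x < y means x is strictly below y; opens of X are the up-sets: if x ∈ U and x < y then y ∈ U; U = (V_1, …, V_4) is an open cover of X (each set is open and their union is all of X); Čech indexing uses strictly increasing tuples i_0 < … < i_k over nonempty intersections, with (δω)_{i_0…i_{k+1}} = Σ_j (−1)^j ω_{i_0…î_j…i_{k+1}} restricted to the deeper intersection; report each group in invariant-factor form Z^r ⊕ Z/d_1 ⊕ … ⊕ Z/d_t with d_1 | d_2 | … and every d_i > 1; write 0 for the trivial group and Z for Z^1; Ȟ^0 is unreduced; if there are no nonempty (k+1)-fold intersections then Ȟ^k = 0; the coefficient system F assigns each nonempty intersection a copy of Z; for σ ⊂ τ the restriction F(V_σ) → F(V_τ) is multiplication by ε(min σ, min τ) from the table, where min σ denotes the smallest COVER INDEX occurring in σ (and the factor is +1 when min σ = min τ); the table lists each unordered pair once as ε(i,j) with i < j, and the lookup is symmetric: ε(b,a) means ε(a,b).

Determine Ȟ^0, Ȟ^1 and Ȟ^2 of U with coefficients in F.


nonempty overlaps:
  V12={q9} V14={q2} V23={q3} V34={q4,q5}
C dims 4,4; δ0: rk 4, SNF 1^3·2
degree 0: 4−4−0 = 0 → Ȟ^0 ≅ 0
degree 1: 4−0−4 = 0 plus torsion [2] → Ȟ^1 ≅ Z/2
degree 2: 0−0−0 = 0 → Ȟ^2 ≅ 0

Ȟ^0 = 0; Ȟ^1 = Z/2; Ȟ^2 = 0
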